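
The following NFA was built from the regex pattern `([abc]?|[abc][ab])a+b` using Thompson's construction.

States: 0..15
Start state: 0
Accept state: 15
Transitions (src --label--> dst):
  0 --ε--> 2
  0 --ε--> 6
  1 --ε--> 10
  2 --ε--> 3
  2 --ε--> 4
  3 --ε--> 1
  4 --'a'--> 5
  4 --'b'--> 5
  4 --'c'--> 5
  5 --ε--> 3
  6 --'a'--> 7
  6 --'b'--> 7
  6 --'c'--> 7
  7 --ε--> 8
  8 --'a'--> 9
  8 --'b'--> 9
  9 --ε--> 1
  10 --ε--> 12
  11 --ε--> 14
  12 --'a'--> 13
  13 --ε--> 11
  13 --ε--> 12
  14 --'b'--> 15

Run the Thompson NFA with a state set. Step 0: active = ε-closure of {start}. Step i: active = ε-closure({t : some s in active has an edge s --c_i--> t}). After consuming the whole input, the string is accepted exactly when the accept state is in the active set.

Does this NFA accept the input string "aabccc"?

initial (ε-close {0}): {0,1,2,3,4,6,10,12}
'a' @ 1: {1,3,5,7,8,10,11,12,13,14}
'a' @ 2: {1,9,10,11,12,13,14}
'b' @ 3: {15}  [accepting]
'c' @ 4: {}  — dead — no transitions
rest 'cc' ignored (set empty)
final: {}; accept 15 not in set

Answer: REJECT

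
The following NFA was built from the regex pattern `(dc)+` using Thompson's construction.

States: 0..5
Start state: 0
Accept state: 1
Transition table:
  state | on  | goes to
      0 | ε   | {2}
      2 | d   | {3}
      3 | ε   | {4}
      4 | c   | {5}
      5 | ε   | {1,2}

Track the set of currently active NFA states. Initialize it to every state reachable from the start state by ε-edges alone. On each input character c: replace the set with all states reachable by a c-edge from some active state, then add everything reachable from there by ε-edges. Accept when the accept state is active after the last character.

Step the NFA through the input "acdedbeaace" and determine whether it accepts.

start: ε-closure({0}) = {0,2}
'a' @ 1: {}  — no active states
rest 'cdedbeaace' ignored (set empty)
after full input: {}  (accept=1 not in)

Answer: REJECT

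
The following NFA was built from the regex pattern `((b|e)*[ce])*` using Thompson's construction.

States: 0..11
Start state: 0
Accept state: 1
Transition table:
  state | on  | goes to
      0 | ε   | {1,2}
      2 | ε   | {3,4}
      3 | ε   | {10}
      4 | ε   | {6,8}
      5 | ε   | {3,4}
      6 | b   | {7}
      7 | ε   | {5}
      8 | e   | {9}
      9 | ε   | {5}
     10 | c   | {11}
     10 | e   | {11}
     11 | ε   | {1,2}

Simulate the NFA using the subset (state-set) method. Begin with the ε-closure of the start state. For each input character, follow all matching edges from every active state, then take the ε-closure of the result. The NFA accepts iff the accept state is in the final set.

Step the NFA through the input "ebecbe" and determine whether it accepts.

Answer: ACCEPT

Trace:
S₀ = ε-closure({0}) = {0,1,2,3,4,6,8,10}
'e' @ 1: {1,2,3,4,5,6,8,9,10,11}  (accept∈set)
'b' @ 2: {3,4,5,6,7,8,10}
'e' @ 3: {1,2,3,4,5,6,8,9,10,11}  (accept∈set)
'c' @ 4: {1,2,3,4,6,8,10,11}  (accept∈set)
'b' @ 5: {3,4,5,6,7,8,10}
'e' @ 6: {1,2,3,4,5,6,8,9,10,11}  (accept∈set)
end set {1,2,3,4,5,6,8,9,10,11} — state 1 in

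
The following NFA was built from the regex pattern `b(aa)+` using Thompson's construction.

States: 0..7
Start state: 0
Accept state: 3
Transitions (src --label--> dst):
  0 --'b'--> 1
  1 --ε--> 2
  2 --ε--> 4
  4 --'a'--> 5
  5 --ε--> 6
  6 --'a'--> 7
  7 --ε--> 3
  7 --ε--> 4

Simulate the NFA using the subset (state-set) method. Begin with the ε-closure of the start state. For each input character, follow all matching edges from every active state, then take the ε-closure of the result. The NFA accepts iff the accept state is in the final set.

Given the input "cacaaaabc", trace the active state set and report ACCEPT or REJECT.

Answer: REJECT

Steps:
initial (ε-close {0}): {0}
'c' @ 1: {}  — dead — no transitions
rest 'acaaaabc' ignored (set empty)
end set {} — state 3 not in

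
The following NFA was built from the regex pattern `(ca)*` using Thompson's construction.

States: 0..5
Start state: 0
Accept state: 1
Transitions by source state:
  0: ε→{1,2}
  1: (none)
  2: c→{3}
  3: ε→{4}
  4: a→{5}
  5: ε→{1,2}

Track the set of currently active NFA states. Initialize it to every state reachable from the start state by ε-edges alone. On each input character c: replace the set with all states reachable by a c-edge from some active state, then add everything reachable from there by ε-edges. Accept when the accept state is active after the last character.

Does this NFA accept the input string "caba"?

start: ε-closure({0}) = {0,1,2}
'c' @ 1: {3,4}
'a' @ 2: {1,2,5}  ✓accept
'b' @ 3: {}  — state set empty
rest 'a' ignored (set empty)
end set {} — state 1 not in

Answer: REJECT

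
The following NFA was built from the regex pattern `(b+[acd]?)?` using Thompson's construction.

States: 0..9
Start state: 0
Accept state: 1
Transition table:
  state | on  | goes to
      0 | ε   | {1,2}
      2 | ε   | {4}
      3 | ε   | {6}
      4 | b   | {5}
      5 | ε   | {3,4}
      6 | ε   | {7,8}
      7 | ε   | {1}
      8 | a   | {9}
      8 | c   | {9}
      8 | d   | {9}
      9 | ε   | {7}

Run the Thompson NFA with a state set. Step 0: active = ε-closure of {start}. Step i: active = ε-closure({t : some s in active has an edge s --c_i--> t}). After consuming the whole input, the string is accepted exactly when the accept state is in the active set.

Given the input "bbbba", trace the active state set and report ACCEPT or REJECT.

Answer: ACCEPT

Steps:
start: ε-closure({0}) = {0,1,2,4}
'b' @ 1: {1,3,4,5,6,7,8}  [accepting]
'b' @ 2: {1,3,4,5,6,7,8}  [accepting]
'b' @ 3: {1,3,4,5,6,7,8}  [accepting]
'b' @ 4: {1,3,4,5,6,7,8}  [accepting]
'a' @ 5: {1,7,9}  [accepting]
end set {1,7,9} — state 1 in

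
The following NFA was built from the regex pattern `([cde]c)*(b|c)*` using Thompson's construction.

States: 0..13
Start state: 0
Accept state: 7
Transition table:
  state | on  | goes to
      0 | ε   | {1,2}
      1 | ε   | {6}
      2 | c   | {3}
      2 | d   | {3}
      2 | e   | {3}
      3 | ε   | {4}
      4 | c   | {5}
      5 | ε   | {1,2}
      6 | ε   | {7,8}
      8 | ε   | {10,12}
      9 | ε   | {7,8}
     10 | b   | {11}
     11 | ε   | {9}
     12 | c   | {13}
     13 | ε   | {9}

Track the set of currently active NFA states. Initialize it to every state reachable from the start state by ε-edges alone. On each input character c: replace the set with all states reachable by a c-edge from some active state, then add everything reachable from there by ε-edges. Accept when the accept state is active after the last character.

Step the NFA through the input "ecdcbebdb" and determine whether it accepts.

Answer: REJECT

Derivation:
S₀ = ε-closure({0}) = {0,1,2,6,7,8,10,12}
'e' @ 1: {3,4}
'c' @ 2: {1,2,5,6,7,8,10,12}  (accept∈set)
'd' @ 3: {3,4}
'c' @ 4: {1,2,5,6,7,8,10,12}  (accept∈set)
'b' @ 5: {7,8,9,10,11,12}  (accept∈set)
'e' @ 6: {}  — state set empty
rest 'bdb' ignored (set empty)
after full input: {}  (accept=7 not in)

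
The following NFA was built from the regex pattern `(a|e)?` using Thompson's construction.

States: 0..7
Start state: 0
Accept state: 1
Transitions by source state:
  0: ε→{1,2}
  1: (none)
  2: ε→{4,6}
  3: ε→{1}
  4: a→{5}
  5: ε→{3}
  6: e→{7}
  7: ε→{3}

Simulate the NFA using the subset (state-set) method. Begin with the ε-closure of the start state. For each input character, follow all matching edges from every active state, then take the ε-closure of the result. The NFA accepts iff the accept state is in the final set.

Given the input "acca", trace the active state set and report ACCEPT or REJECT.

Answer: REJECT

Trace:
S₀ = ε-closure({0}) = {0,1,2,4,6}
'a' @ 1: {1,3,5}  ✓accept
'c' @ 2: {}  — dead — no transitions
rest 'ca' ignored (set empty)
final: {}; accept 1 not in set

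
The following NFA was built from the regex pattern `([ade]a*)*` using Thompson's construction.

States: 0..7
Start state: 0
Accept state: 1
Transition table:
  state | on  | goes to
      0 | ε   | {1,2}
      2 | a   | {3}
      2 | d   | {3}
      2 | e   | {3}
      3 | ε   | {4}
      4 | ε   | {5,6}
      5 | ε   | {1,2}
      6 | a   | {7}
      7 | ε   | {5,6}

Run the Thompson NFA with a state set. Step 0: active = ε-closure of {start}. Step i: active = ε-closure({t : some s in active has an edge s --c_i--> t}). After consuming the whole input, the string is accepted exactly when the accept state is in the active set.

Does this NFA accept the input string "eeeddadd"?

Answer: ACCEPT

Steps:
start: ε-closure({0}) = {0,1,2}
'e' @ 1: {1,2,3,4,5,6}  ✓accept
'e' @ 2: {1,2,3,4,5,6}  ✓accept
'e' @ 3: {1,2,3,4,5,6}  ✓accept
'd' @ 4: {1,2,3,4,5,6}  ✓accept
'd' @ 5: {1,2,3,4,5,6}  ✓accept
'a' @ 6: {1,2,3,4,5,6,7}  ✓accept
'd' @ 7: {1,2,3,4,5,6}  ✓accept
'd' @ 8: {1,2,3,4,5,6}  ✓accept
end set {1,2,3,4,5,6} — state 1 in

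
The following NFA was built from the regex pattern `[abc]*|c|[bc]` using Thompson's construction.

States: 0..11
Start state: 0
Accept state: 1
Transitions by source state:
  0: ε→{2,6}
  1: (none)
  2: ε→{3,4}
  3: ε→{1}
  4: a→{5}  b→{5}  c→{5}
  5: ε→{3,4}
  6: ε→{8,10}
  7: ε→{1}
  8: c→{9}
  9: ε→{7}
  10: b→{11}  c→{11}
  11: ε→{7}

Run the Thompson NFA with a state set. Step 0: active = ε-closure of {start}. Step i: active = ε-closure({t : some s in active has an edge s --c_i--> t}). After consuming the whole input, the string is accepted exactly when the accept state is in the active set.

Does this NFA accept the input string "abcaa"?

start: ε-closure({0}) = {0,1,2,3,4,6,8,10}
'a' @ 1: {1,3,4,5}  (accept∈set)
'b' @ 2: {1,3,4,5}  (accept∈set)
'c' @ 3: {1,3,4,5}  (accept∈set)
'a' @ 4: {1,3,4,5}  (accept∈set)
'a' @ 5: {1,3,4,5}  (accept∈set)
after full input: {1,3,4,5}  (accept=1 in)

Answer: ACCEPT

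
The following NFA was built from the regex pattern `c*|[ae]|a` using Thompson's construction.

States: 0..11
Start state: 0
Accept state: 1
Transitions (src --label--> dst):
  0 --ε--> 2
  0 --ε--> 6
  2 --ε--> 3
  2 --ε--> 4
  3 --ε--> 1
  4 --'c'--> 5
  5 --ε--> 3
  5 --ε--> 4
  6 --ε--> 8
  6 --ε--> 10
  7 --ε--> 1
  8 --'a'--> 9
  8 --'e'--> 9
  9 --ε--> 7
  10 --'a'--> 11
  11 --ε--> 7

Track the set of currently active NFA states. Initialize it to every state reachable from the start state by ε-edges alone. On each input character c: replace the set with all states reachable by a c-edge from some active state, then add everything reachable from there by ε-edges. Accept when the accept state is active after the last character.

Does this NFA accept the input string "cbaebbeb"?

S₀ = ε-closure({0}) = {0,1,2,3,4,6,8,10}
'c' @ 1: {1,3,4,5}  [accepting]
'b' @ 2: {}  — no active states
rest 'aebbeb' ignored (set empty)
after full input: {}  (accept=1 not in)

Answer: REJECT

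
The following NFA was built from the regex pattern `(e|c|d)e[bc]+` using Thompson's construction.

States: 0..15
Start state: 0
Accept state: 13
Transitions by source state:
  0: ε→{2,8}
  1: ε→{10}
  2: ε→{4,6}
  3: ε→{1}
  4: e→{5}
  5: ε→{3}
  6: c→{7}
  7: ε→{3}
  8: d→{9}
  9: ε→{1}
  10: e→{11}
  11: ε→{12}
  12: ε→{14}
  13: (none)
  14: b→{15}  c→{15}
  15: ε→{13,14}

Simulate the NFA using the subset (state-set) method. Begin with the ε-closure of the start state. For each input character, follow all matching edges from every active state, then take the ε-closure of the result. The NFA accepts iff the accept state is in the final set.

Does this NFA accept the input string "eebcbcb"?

Answer: ACCEPT

Steps:
initial (ε-close {0}): {0,2,4,6,8}
'e' @ 1: {1,3,5,10}
'e' @ 2: {11,12,14}
'b' @ 3: {13,14,15}  (accept∈set)
'c' @ 4: {13,14,15}  (accept∈set)
'b' @ 5: {13,14,15}  (accept∈set)
'c' @ 6: {13,14,15}  (accept∈set)
'b' @ 7: {13,14,15}  (accept∈set)
end set {13,14,15} — state 13 in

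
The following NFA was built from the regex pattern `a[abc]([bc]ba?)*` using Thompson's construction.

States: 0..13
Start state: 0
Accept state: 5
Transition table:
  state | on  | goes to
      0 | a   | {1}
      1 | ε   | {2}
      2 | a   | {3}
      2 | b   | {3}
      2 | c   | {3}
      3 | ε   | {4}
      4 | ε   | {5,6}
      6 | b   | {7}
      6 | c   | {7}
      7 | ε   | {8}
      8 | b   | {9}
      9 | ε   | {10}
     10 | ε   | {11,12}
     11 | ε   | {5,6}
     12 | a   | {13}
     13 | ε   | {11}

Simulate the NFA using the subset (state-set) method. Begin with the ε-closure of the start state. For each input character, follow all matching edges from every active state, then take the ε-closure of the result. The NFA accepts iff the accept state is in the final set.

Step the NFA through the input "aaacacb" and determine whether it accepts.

Answer: REJECT

Derivation:
start: ε-closure({0}) = {0}
'a' @ 1: {1,2}
'a' @ 2: {3,4,5,6}  [accepting]
'a' @ 3: {}  — no active states
rest 'cacb' ignored (set empty)
end set {} — state 5 not in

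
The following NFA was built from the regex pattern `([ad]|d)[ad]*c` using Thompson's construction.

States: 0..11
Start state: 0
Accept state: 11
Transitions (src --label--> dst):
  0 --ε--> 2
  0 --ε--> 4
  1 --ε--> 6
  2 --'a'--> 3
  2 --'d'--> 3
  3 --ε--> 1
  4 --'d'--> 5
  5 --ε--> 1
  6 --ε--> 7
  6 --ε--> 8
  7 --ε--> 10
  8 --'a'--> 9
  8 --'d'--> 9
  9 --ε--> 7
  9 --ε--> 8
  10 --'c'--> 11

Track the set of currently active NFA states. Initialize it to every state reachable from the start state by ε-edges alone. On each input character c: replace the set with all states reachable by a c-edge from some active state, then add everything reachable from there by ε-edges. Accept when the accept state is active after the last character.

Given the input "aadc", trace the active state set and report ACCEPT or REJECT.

Answer: ACCEPT

Steps:
initial (ε-close {0}): {0,2,4}
'a' @ 1: {1,3,6,7,8,10}
'a' @ 2: {7,8,9,10}
'd' @ 3: {7,8,9,10}
'c' @ 4: {11}  ✓accept
end set {11} — state 11 in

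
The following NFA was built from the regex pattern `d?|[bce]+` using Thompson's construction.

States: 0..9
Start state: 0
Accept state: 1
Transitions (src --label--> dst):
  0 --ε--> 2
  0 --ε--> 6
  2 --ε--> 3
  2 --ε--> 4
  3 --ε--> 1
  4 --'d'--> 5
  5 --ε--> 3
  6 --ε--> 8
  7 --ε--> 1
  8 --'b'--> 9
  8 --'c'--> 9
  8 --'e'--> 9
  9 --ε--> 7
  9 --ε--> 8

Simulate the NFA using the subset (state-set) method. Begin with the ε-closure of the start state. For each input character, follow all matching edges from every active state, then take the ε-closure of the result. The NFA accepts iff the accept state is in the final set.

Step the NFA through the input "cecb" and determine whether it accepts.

start: ε-closure({0}) = {0,1,2,3,4,6,8}
'c' @ 1: {1,7,8,9}  [accepting]
'e' @ 2: {1,7,8,9}  [accepting]
'c' @ 3: {1,7,8,9}  [accepting]
'b' @ 4: {1,7,8,9}  [accepting]
end set {1,7,8,9} — state 1 in

Answer: ACCEPT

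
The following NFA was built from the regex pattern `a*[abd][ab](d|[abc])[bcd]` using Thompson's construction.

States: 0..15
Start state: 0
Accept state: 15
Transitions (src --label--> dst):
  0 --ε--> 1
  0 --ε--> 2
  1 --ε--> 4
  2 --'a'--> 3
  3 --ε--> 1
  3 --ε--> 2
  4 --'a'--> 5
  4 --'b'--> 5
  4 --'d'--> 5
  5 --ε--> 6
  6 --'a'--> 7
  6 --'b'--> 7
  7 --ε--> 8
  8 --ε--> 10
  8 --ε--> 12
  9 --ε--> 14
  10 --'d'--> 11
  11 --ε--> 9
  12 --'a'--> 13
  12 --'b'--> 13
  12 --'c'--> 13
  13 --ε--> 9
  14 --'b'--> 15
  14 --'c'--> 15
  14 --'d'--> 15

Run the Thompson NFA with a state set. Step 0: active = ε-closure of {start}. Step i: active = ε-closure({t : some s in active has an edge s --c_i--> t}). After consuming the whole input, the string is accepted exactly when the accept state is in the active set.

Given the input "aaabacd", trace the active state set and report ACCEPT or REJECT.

Answer: ACCEPT

Derivation:
start: ε-closure({0}) = {0,1,2,4}
'a' @ 1: {1,2,3,4,5,6}
'a' @ 2: {1,2,3,4,5,6,7,8,10,12}
'a' @ 3: {1,2,3,4,5,6,7,8,9,10,12,13,14}
'b' @ 4: {5,6,7,8,9,10,12,13,14,15}  ✓accept
'a' @ 5: {7,8,9,10,12,13,14}
'c' @ 6: {9,13,14,15}  ✓accept
'd' @ 7: {15}  ✓accept
after full input: {15}  (accept=15 in)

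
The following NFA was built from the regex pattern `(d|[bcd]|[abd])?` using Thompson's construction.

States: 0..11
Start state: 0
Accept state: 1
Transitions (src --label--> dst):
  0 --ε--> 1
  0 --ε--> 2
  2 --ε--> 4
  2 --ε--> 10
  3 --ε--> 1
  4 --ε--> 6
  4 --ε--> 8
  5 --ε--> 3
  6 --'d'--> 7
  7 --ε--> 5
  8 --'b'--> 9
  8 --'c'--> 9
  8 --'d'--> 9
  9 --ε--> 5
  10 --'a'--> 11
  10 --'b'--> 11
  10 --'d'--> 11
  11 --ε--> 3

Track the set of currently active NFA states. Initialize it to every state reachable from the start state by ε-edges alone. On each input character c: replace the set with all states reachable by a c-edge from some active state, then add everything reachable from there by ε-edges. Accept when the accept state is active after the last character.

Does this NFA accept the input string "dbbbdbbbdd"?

Answer: REJECT

Derivation:
initial (ε-close {0}): {0,1,2,4,6,8,10}
'd' @ 1: {1,3,5,7,9,11}  ✓accept
'b' @ 2: {}  — dead — no transitions
rest 'bbdbbbdd' ignored (set empty)
after full input: {}  (accept=1 not in)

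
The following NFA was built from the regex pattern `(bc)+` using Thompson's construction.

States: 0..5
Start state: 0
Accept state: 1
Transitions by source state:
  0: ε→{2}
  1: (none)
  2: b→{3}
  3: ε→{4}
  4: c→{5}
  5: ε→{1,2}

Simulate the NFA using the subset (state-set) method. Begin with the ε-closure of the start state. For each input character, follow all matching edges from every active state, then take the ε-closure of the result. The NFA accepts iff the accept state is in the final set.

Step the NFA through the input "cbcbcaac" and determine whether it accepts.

Answer: REJECT

Derivation:
start: ε-closure({0}) = {0,2}
'c' @ 1: {}  — state set empty
rest 'bcbcaac' ignored (set empty)
final: {}; accept 1 not in set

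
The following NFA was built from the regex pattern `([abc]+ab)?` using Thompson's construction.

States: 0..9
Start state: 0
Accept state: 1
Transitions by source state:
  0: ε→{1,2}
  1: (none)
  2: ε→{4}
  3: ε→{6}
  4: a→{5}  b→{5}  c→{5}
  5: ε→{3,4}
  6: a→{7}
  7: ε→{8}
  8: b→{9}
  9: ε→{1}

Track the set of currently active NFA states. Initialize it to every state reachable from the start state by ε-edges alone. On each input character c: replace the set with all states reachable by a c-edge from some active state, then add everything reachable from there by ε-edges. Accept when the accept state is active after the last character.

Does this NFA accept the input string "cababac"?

initial (ε-close {0}): {0,1,2,4}
'c' @ 1: {3,4,5,6}
'a' @ 2: {3,4,5,6,7,8}
'b' @ 3: {1,3,4,5,6,9}  (accept∈set)
'a' @ 4: {3,4,5,6,7,8}
'b' @ 5: {1,3,4,5,6,9}  (accept∈set)
'a' @ 6: {3,4,5,6,7,8}
'c' @ 7: {3,4,5,6}
end set {3,4,5,6} — state 1 not in

Answer: REJECT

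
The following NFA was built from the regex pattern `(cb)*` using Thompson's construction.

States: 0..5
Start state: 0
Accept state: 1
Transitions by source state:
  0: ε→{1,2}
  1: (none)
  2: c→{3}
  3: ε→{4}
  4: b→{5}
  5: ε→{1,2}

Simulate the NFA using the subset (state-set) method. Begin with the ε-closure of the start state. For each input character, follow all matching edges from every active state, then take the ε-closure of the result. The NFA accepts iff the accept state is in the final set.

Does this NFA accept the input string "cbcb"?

start: ε-closure({0}) = {0,1,2}
'c' @ 1: {3,4}
'b' @ 2: {1,2,5}  ✓accept
'c' @ 3: {3,4}
'b' @ 4: {1,2,5}  ✓accept
final: {1,2,5}; accept 1 in set

Answer: ACCEPT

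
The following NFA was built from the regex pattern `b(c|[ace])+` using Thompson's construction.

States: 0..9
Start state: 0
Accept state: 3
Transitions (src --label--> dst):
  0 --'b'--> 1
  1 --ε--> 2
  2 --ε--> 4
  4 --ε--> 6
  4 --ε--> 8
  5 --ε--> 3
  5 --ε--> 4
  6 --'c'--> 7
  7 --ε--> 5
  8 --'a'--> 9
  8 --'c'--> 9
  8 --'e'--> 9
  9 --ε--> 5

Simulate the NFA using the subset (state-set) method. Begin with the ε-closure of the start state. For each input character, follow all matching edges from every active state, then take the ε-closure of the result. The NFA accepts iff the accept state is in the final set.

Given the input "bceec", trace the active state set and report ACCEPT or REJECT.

Answer: ACCEPT

Derivation:
start: ε-closure({0}) = {0}
'b' @ 1: {1,2,4,6,8}
'c' @ 2: {3,4,5,6,7,8,9}  ✓accept
'e' @ 3: {3,4,5,6,8,9}  ✓accept
'e' @ 4: {3,4,5,6,8,9}  ✓accept
'c' @ 5: {3,4,5,6,7,8,9}  ✓accept
end set {3,4,5,6,7,8,9} — state 3 in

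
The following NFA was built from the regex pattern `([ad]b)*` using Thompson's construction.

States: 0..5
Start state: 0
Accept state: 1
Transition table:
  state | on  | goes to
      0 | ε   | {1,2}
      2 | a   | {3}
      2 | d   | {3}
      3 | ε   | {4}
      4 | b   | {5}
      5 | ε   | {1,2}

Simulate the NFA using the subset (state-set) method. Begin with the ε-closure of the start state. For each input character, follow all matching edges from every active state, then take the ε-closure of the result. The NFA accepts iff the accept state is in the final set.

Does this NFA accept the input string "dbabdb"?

Answer: ACCEPT

Derivation:
initial (ε-close {0}): {0,1,2}
'd' @ 1: {3,4}
'b' @ 2: {1,2,5}  (accept∈set)
'a' @ 3: {3,4}
'b' @ 4: {1,2,5}  (accept∈set)
'd' @ 5: {3,4}
'b' @ 6: {1,2,5}  (accept∈set)
end set {1,2,5} — state 1 in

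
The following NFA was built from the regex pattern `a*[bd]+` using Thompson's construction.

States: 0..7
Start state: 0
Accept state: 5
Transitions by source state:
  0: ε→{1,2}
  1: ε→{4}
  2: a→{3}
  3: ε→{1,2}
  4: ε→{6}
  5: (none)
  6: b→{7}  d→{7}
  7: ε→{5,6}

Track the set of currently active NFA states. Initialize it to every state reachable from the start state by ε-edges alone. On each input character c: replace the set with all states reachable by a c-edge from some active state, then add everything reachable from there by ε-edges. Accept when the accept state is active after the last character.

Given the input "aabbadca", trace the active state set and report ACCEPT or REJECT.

S₀ = ε-closure({0}) = {0,1,2,4,6}
'a' @ 1: {1,2,3,4,6}
'a' @ 2: {1,2,3,4,6}
'b' @ 3: {5,6,7}  [accepting]
'b' @ 4: {5,6,7}  [accepting]
'a' @ 5: {}  — state set empty
rest 'dca' ignored (set empty)
final: {}; accept 5 not in set

Answer: REJECT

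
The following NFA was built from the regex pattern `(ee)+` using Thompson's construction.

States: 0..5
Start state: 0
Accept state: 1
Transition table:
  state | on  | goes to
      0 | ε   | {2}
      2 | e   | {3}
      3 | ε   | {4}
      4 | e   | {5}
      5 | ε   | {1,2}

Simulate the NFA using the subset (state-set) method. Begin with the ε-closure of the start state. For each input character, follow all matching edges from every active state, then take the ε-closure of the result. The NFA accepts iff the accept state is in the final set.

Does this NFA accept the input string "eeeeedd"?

Answer: REJECT

Trace:
initial (ε-close {0}): {0,2}
'e' @ 1: {3,4}
'e' @ 2: {1,2,5}  ✓accept
'e' @ 3: {3,4}
'e' @ 4: {1,2,5}  ✓accept
'e' @ 5: {3,4}
'd' @ 6: {}  — dead — no transitions
rest 'd' ignored (set empty)
final: {}; accept 1 not in set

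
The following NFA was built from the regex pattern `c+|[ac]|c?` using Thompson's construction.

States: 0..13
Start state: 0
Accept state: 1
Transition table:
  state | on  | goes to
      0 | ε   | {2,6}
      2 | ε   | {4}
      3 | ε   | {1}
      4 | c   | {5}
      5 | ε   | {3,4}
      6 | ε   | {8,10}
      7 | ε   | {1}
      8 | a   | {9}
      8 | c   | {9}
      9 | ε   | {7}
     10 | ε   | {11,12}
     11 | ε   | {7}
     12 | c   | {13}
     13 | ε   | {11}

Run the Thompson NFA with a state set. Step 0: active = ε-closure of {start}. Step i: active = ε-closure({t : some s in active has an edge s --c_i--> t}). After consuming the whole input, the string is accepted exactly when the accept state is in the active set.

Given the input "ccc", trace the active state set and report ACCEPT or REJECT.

initial (ε-close {0}): {0,1,2,4,6,7,8,10,11,12}
'c' @ 1: {1,3,4,5,7,9,11,13}  [accepting]
'c' @ 2: {1,3,4,5}  [accepting]
'c' @ 3: {1,3,4,5}  [accepting]
after full input: {1,3,4,5}  (accept=1 in)

Answer: ACCEPT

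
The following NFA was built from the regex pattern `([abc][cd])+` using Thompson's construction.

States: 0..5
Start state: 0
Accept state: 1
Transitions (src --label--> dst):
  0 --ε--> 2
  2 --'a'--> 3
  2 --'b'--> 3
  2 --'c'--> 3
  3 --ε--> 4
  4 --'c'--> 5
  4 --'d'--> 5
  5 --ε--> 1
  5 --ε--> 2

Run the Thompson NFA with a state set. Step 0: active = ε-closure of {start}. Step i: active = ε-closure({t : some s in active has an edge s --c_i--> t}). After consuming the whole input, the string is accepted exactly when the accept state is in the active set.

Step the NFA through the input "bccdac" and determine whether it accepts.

S₀ = ε-closure({0}) = {0,2}
'b' @ 1: {3,4}
'c' @ 2: {1,2,5}  ✓accept
'c' @ 3: {3,4}
'd' @ 4: {1,2,5}  ✓accept
'a' @ 5: {3,4}
'c' @ 6: {1,2,5}  ✓accept
final: {1,2,5}; accept 1 in set

Answer: ACCEPT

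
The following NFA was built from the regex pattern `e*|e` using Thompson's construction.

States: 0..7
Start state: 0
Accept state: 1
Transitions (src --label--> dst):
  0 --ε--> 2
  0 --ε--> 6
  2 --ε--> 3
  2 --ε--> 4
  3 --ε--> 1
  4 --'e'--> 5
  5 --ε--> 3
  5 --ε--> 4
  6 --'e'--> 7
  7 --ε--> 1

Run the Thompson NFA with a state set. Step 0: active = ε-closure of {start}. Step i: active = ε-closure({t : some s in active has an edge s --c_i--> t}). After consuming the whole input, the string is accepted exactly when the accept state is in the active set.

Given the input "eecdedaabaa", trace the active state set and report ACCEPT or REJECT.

Answer: REJECT

Steps:
initial (ε-close {0}): {0,1,2,3,4,6}
'e' @ 1: {1,3,4,5,7}  [accepting]
'e' @ 2: {1,3,4,5}  [accepting]
'c' @ 3: {}  — dead — no transitions
rest 'dedaabaa' ignored (set empty)
final: {}; accept 1 not in set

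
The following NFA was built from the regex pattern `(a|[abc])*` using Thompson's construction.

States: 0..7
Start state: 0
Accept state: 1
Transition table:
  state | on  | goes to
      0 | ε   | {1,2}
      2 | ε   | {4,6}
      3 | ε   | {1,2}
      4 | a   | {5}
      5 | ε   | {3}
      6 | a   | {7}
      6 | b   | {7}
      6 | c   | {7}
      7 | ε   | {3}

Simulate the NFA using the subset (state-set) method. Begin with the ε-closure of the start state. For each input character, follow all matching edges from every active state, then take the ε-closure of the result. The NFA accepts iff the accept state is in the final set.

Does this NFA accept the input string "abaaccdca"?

initial (ε-close {0}): {0,1,2,4,6}
'a' @ 1: {1,2,3,4,5,6,7}  (accept∈set)
'b' @ 2: {1,2,3,4,6,7}  (accept∈set)
'a' @ 3: {1,2,3,4,5,6,7}  (accept∈set)
'a' @ 4: {1,2,3,4,5,6,7}  (accept∈set)
'c' @ 5: {1,2,3,4,6,7}  (accept∈set)
'c' @ 6: {1,2,3,4,6,7}  (accept∈set)
'd' @ 7: {}  — state set empty
rest 'ca' ignored (set empty)
end set {} — state 1 not in

Answer: REJECT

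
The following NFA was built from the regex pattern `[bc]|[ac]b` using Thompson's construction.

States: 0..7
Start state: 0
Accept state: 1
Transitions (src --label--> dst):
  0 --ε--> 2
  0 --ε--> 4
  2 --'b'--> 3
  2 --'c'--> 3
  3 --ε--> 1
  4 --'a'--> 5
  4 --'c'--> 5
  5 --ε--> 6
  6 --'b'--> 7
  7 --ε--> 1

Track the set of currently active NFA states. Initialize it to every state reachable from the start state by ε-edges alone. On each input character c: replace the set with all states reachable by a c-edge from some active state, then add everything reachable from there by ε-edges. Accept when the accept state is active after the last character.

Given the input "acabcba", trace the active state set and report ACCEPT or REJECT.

Answer: REJECT

Trace:
initial (ε-close {0}): {0,2,4}
'a' @ 1: {5,6}
'c' @ 2: {}  — state set empty
rest 'abcba' ignored (set empty)
after full input: {}  (accept=1 not in)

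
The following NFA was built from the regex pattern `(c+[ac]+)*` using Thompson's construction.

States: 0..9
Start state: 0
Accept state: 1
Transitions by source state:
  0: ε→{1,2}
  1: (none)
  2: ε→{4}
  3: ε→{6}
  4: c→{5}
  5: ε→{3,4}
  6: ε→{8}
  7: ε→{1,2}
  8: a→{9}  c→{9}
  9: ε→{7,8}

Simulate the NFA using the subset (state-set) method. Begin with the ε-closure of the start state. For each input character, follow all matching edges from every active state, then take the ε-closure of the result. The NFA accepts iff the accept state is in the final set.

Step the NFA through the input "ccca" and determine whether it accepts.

S₀ = ε-closure({0}) = {0,1,2,4}
'c' @ 1: {3,4,5,6,8}
'c' @ 2: {1,2,3,4,5,6,7,8,9}  ✓accept
'c' @ 3: {1,2,3,4,5,6,7,8,9}  ✓accept
'a' @ 4: {1,2,4,7,8,9}  ✓accept
end set {1,2,4,7,8,9} — state 1 in

Answer: ACCEPT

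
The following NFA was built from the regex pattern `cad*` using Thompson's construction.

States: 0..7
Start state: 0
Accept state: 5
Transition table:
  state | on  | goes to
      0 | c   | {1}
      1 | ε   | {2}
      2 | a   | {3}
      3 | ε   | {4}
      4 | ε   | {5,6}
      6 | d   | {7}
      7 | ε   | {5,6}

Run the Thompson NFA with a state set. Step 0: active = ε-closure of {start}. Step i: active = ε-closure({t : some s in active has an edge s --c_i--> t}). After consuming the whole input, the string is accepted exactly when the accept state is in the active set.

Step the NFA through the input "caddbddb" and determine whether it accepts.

S₀ = ε-closure({0}) = {0}
'c' @ 1: {1,2}
'a' @ 2: {3,4,5,6}  ✓accept
'd' @ 3: {5,6,7}  ✓accept
'd' @ 4: {5,6,7}  ✓accept
'b' @ 5: {}  — no active states
rest 'ddb' ignored (set empty)
final: {}; accept 5 not in set

Answer: REJECT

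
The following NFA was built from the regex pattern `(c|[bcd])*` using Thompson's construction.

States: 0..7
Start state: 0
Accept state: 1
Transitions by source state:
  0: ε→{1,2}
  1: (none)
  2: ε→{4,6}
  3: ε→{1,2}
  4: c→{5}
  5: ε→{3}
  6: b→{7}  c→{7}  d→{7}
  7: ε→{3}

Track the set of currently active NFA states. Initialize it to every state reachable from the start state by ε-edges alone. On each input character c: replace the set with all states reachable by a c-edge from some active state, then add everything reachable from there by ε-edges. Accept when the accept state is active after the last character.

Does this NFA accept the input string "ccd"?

Answer: ACCEPT

Steps:
S₀ = ε-closure({0}) = {0,1,2,4,6}
'c' @ 1: {1,2,3,4,5,6,7}  ✓accept
'c' @ 2: {1,2,3,4,5,6,7}  ✓accept
'd' @ 3: {1,2,3,4,6,7}  ✓accept
after full input: {1,2,3,4,6,7}  (accept=1 in)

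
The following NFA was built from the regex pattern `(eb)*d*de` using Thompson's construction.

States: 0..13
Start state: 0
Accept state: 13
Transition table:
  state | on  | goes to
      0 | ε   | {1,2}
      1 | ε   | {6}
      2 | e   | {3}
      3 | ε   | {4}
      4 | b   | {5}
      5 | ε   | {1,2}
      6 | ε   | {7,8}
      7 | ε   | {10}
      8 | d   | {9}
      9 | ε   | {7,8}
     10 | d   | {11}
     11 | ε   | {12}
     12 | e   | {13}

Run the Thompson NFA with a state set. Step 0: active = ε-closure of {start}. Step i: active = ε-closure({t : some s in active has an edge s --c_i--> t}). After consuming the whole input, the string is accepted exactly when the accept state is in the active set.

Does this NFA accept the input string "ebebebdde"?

S₀ = ε-closure({0}) = {0,1,2,6,7,8,10}
'e' @ 1: {3,4}
'b' @ 2: {1,2,5,6,7,8,10}
'e' @ 3: {3,4}
'b' @ 4: {1,2,5,6,7,8,10}
'e' @ 5: {3,4}
'b' @ 6: {1,2,5,6,7,8,10}
'd' @ 7: {7,8,9,10,11,12}
'd' @ 8: {7,8,9,10,11,12}
'e' @ 9: {13}  ✓accept
end set {13} — state 13 in

Answer: ACCEPT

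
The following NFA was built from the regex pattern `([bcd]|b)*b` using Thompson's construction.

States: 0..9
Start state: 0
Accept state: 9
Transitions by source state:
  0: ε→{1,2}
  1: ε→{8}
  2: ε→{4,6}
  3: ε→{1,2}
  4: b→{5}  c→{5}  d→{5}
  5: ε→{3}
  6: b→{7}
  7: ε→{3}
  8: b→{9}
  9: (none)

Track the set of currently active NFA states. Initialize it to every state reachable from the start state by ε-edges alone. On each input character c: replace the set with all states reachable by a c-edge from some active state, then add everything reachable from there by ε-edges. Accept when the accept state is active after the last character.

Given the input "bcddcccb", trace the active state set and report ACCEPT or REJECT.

Answer: ACCEPT

Steps:
initial (ε-close {0}): {0,1,2,4,6,8}
'b' @ 1: {1,2,3,4,5,6,7,8,9}  [accepting]
'c' @ 2: {1,2,3,4,5,6,8}
'd' @ 3: {1,2,3,4,5,6,8}
'd' @ 4: {1,2,3,4,5,6,8}
'c' @ 5: {1,2,3,4,5,6,8}
'c' @ 6: {1,2,3,4,5,6,8}
'c' @ 7: {1,2,3,4,5,6,8}
'b' @ 8: {1,2,3,4,5,6,7,8,9}  [accepting]
after full input: {1,2,3,4,5,6,7,8,9}  (accept=9 in)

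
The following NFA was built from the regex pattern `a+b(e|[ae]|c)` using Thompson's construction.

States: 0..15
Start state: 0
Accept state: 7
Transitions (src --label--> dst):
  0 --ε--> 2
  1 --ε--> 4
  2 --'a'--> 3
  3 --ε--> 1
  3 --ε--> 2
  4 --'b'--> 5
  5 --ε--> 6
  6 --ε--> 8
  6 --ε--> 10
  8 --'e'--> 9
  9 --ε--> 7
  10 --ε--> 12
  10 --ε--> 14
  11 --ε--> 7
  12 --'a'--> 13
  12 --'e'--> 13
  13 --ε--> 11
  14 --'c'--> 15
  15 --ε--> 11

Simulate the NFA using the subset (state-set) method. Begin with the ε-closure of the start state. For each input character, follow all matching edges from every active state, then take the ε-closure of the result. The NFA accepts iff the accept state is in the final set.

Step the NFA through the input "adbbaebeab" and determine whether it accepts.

initial (ε-close {0}): {0,2}
'a' @ 1: {1,2,3,4}
'd' @ 2: {}  — state set empty
rest 'bbaebeab' ignored (set empty)
after full input: {}  (accept=7 not in)

Answer: REJECT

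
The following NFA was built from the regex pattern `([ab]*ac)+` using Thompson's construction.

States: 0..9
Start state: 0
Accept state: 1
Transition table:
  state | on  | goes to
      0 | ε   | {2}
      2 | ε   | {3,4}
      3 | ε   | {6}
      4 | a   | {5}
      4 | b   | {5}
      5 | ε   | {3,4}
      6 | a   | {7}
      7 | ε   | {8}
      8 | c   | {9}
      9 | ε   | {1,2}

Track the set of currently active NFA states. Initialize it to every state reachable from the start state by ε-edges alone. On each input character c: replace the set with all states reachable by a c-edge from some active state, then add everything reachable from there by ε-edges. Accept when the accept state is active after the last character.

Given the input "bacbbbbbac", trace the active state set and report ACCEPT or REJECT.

initial (ε-close {0}): {0,2,3,4,6}
'b' @ 1: {3,4,5,6}
'a' @ 2: {3,4,5,6,7,8}
'c' @ 3: {1,2,3,4,6,9}  ✓accept
'b' @ 4: {3,4,5,6}
'b' @ 5: {3,4,5,6}
'b' @ 6: {3,4,5,6}
'b' @ 7: {3,4,5,6}
'b' @ 8: {3,4,5,6}
'a' @ 9: {3,4,5,6,7,8}
'c' @ 10: {1,2,3,4,6,9}  ✓accept
final: {1,2,3,4,6,9}; accept 1 in set

Answer: ACCEPT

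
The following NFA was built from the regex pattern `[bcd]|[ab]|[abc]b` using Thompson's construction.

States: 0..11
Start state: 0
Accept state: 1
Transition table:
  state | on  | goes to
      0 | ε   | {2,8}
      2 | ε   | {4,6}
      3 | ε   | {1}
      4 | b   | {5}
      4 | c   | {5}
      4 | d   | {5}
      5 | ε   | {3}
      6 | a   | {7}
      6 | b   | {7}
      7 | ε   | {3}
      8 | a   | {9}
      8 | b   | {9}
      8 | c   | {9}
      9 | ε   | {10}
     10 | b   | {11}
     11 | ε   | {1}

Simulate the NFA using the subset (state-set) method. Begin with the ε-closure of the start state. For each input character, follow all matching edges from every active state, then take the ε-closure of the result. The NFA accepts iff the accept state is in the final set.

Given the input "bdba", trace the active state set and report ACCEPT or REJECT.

Answer: REJECT

Trace:
start: ε-closure({0}) = {0,2,4,6,8}
'b' @ 1: {1,3,5,7,9,10}  [accepting]
'd' @ 2: {}  — dead — no transitions
rest 'ba' ignored (set empty)
end set {} — state 1 not in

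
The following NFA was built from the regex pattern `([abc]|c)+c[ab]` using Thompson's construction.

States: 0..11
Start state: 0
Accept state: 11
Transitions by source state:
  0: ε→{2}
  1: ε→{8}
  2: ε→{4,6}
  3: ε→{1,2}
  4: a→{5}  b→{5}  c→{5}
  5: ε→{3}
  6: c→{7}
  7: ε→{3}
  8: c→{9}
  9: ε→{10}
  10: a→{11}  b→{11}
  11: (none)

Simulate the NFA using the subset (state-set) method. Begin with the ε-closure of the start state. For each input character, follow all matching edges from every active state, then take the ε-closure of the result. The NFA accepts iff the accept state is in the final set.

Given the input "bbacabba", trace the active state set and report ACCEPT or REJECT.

Answer: REJECT

Derivation:
S₀ = ε-closure({0}) = {0,2,4,6}
'b' @ 1: {1,2,3,4,5,6,8}
'b' @ 2: {1,2,3,4,5,6,8}
'a' @ 3: {1,2,3,4,5,6,8}
'c' @ 4: {1,2,3,4,5,6,7,8,9,10}
'a' @ 5: {1,2,3,4,5,6,8,11}  ✓accept
'b' @ 6: {1,2,3,4,5,6,8}
'b' @ 7: {1,2,3,4,5,6,8}
'a' @ 8: {1,2,3,4,5,6,8}
end set {1,2,3,4,5,6,8} — state 11 not in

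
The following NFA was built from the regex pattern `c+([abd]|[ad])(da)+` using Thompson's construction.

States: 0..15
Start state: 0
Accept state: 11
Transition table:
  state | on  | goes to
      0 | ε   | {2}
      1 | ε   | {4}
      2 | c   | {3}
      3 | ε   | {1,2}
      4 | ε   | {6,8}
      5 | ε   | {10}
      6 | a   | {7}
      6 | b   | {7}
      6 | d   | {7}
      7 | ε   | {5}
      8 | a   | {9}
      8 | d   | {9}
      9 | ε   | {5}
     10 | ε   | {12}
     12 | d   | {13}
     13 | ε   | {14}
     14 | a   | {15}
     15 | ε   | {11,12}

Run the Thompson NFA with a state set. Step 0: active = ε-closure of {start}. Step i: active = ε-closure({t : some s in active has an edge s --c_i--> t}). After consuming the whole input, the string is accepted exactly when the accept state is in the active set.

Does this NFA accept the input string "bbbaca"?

initial (ε-close {0}): {0,2}
'b' @ 1: {}  — no active states
rest 'bbaca' ignored (set empty)
after full input: {}  (accept=11 not in)

Answer: REJECT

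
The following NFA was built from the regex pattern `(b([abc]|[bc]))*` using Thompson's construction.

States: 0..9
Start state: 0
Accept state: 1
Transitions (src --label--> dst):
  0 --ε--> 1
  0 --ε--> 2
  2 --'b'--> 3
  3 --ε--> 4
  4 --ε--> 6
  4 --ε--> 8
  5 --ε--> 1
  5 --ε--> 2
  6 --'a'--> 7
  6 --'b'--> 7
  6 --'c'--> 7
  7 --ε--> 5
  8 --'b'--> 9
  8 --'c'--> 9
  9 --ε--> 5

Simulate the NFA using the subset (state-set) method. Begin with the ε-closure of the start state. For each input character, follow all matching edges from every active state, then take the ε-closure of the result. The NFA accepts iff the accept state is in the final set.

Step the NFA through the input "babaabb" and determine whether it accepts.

start: ε-closure({0}) = {0,1,2}
'b' @ 1: {3,4,6,8}
'a' @ 2: {1,2,5,7}  (accept∈set)
'b' @ 3: {3,4,6,8}
'a' @ 4: {1,2,5,7}  (accept∈set)
'a' @ 5: {}  — state set empty
rest 'bb' ignored (set empty)
after full input: {}  (accept=1 not in)

Answer: REJECT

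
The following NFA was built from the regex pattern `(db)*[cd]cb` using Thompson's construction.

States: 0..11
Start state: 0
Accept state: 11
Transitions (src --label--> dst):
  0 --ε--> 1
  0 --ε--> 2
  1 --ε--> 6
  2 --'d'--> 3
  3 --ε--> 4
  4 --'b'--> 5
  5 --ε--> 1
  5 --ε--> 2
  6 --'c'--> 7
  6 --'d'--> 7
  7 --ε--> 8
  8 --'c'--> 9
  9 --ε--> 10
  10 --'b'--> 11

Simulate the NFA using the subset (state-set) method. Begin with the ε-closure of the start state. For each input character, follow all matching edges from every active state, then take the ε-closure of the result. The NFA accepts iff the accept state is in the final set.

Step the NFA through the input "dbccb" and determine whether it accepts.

initial (ε-close {0}): {0,1,2,6}
'd' @ 1: {3,4,7,8}
'b' @ 2: {1,2,5,6}
'c' @ 3: {7,8}
'c' @ 4: {9,10}
'b' @ 5: {11}  ✓accept
after full input: {11}  (accept=11 in)

Answer: ACCEPT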